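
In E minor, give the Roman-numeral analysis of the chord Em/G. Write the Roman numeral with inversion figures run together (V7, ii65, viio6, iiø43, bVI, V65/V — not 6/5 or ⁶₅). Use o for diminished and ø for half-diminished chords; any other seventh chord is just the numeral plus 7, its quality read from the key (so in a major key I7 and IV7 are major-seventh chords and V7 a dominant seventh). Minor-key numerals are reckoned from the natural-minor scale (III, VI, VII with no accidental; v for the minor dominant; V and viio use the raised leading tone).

i6

The pitches E-G-B form a minor triad rooted on E.
E is scale degree 1 in E minor, and a minor triad on that degree is written i.
With G in the bass the chord is in first inversion, so the figured bass is 6.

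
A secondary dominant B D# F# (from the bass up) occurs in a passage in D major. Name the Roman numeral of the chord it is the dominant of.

ii

The chord is a major triad on B.
A dominant resolves down a perfect fifth: B → E. In D major, E is scale degree 2, i.e. ii.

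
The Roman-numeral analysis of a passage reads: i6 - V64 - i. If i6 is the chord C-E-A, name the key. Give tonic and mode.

i6 is given as C-E-A — a minor triad with root A.
If A is scale degree 1 and the mode makes that degree carry a minor triad, the tonic is A and the mode is minor.

A minor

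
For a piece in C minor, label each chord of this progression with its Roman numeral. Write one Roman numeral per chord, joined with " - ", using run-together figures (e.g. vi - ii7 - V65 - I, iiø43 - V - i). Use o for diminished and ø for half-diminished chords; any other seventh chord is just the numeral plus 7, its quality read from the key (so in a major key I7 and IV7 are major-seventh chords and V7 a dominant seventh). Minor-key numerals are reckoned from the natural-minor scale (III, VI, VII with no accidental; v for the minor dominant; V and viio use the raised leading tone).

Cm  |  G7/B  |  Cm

i - V65 - i

Cm: minor triad on C = scale degree 1 → i.
G7/B: root G is the dominant; dominant seventh chord there is V65.
Cm: minor triad on C = scale degree 1 → i.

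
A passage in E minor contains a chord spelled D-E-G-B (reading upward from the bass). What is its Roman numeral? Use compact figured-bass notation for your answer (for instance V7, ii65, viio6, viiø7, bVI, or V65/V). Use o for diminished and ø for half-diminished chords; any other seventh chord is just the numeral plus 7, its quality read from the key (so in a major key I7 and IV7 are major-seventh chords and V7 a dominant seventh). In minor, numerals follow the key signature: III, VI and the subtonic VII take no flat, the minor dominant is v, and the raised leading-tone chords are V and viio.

i42

The pitches E-G-B-D form a minor seventh chord rooted on E.
E is scale degree 1 in E minor, and a minor seventh chord on that degree is written i7.
With D in the bass the chord is in third inversion, so the figured bass is 42.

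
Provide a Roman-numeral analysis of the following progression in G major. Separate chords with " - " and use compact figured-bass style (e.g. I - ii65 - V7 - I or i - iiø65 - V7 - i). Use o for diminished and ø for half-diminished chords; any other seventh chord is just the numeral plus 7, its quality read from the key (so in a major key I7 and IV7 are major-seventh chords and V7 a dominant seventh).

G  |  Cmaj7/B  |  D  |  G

I - IV42 - V - I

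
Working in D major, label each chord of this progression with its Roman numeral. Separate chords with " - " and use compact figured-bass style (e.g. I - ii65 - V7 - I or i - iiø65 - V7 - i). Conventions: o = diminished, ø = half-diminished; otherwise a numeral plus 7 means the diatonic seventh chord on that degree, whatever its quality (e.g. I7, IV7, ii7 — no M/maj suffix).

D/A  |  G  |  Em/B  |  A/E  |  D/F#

D/A: root D is the tonic; major triad there is I64.
G has root G, degree 4 in D major, so IV.
Em/B: root E is the supertonic; minor triad there is ii64.
A/E: root A is the dominant; major triad there is V64.
D/F#: major triad on D = scale degree 1 → I6.

I64 - IV - ii64 - V64 - I6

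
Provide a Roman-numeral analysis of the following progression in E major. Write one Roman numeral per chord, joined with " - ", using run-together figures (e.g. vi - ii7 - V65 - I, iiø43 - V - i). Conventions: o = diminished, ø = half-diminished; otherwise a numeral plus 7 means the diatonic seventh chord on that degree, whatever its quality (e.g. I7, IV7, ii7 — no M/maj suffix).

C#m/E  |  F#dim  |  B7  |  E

C#m/E has root C#, degree 6 in E major, so vi6.
F#dim is non-diatonic — iio, a mixture chord from E minor.
B7 has root B, degree 5 in E major, so V7.
E has root E, degree 1 in E major, so I.

vi6 - iio - V7 - I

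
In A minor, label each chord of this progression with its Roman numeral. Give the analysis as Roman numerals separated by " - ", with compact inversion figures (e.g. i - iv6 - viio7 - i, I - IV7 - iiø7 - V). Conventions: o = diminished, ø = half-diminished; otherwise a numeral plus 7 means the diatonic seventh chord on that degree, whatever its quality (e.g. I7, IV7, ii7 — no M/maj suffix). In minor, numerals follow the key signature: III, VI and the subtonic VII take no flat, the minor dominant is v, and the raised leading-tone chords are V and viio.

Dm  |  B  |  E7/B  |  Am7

Dm: minor triad on D = scale degree 4 → iv.
B: chromatic; B is V of V, so V/V.
E7/B: root E is the dominant; dominant seventh chord there is V43.
Am7: minor seventh chord on A = scale degree 1 → i7.

iv - V/V - V43 - i7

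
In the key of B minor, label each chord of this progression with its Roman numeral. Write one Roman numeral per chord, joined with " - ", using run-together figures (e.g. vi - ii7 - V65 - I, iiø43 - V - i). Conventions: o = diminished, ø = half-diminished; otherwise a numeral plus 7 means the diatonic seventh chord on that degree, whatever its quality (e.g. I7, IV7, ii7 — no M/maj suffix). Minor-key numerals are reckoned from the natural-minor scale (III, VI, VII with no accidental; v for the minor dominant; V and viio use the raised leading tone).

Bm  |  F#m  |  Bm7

i - v - i7

Bm: root B is the tonic; minor triad there is i.
F#m: minor triad on F# = scale degree 5 → v.
Bm7: root B is the tonic; minor seventh chord there is i7.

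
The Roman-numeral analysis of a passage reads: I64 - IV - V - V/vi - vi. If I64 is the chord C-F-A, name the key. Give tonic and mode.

The anchor chord is a major triad on F, labeled I64.
If F is scale degree 1 and the mode makes that degree carry a major triad, the tonic is F and the mode is major.

F major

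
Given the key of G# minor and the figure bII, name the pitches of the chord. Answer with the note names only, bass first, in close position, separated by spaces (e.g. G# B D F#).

Scale degree 2 in G# minor is A#; lowering it a half step gives A. bII is the Neapolitan chord — a major triad on the lowered second degree.
So the chord is A-C#-E.

A C# E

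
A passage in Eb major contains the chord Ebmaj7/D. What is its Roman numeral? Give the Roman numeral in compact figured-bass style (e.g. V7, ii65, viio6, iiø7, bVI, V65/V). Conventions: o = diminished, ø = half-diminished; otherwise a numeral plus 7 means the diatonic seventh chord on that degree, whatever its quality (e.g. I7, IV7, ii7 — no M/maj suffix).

I42

Stacked in thirds the chord is Eb-G-Bb-D: a major seventh chord on Eb.
Eb is scale degree 1 in Eb major, and a major seventh chord on that degree is written I7.
With D in the bass the chord is in third inversion, so the figured bass is 42.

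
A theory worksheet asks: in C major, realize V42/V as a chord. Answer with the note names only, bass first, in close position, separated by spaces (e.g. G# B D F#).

C D F# A

The slash means an applied dominant: we want the dominant of V. In C major, V is G major, and its dominant is built on D.
Building a dominant seventh chord on D gives D-F#-A-C.
With the 42 figure the chord is in third inversion; from the bass C upward in close position it reads C-D-F#-A.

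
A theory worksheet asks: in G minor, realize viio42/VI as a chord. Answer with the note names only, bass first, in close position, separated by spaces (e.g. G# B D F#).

Cb D F Ab

The slash marks an applied leading-tone chord: viio of VI. In G minor, VI is Eb, so the leading tone to it is D, a half step below.
Building a fully diminished seventh chord on D gives D-F-Ab-Cb.
With the 42 figure the chord is in third inversion; from the bass Cb upward in close position it reads Cb-D-F-Ab.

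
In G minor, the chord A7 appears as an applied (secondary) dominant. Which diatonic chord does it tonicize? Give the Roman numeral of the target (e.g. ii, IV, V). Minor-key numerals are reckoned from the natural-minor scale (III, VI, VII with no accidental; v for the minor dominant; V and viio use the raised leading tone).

V

The chord is a dominant seventh chord on A.
A dominant resolves down a perfect fifth: A → D. In G minor, D is scale degree 5, i.e. V.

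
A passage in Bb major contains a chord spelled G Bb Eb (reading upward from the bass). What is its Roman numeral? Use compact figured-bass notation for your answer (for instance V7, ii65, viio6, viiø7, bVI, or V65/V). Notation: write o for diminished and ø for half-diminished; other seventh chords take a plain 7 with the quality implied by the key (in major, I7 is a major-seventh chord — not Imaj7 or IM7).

Stacked in thirds the chord is Eb-G-Bb: a major triad on Eb.
Eb is scale degree 4 in Bb major, and a major triad on that degree is written IV.
With G in the bass the chord is in first inversion, so the figured bass is 6.

IV6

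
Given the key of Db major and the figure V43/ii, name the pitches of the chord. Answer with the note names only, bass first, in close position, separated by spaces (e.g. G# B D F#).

F Ab Bb D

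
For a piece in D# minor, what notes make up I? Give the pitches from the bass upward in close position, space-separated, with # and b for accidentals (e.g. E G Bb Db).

Scale degree 1 in D# minor is D#; here the chord built on it is altered to a major triad. I is the major tonic (Picardy third), borrowed from the parallel major.
So the chord is D#-F##-A#, a major triad.

D# F## A#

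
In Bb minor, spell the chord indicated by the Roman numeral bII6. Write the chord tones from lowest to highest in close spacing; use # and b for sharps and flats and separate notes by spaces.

Scale degree 2 in Bb minor is C; lowering it a half step gives Cb. bII6 is the Neapolitan sixth — a major triad on the lowered second degree, here in its customary first inversion.
So the chord is Cb-Eb-Gb, a major triad.
With the 6 figure the chord is in first inversion; from the bass Eb upward in close position it reads Eb-Gb-Cb.

Eb Gb Cb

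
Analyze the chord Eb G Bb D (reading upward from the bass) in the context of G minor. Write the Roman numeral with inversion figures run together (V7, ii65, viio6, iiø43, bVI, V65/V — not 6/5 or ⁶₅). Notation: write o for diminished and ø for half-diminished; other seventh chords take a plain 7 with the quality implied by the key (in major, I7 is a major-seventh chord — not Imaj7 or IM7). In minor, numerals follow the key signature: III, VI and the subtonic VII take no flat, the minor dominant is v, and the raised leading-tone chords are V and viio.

VI7

Stacked in thirds the chord is Eb-G-Bb-D: a major seventh chord on Eb.
Eb is scale degree 6 in G minor, and a major seventh chord on that degree is written VI7.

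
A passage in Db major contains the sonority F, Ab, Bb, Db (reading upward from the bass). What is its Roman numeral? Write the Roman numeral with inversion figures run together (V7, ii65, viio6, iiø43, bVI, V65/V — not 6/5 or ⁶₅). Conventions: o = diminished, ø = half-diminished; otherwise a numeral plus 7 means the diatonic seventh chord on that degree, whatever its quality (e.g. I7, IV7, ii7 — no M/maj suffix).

The pitches Bb-Db-F-Ab form a minor seventh chord rooted on Bb.
Bb is scale degree 6 in Db major, and a minor seventh chord on that degree is written vi7.
With F in the bass the chord is in second inversion, so the figured bass is 43.

vi43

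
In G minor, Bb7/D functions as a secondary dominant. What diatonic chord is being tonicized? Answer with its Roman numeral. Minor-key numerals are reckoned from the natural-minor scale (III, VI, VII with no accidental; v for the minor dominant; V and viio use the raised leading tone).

VI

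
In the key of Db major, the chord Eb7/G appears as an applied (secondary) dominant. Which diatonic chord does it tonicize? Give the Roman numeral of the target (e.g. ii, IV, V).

V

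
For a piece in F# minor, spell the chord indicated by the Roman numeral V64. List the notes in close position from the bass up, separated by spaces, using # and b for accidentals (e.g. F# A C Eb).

G# C# E#

In F# minor, scale degree 5 is C#. The dominant is major (leading tone raised), so V is a major triad.
Stacking thirds from C# gives C#-E#-G#.
With the 64 figure the chord is in second inversion; from the bass G# upward in close position it reads G#-C#-E#.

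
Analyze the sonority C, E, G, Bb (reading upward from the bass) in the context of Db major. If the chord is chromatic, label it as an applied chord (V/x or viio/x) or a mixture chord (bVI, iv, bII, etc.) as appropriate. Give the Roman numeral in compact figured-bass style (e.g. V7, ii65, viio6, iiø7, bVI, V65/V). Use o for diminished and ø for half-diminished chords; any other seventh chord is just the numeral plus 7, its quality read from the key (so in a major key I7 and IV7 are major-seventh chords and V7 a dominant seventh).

V7/iii

The pitches C-E-G-Bb form a dominant seventh chord rooted on C.
C is not a diatonic chord root with this quality in Db major, but it lies a perfect fifth above F (iii), so the chord functions as an applied dominant of iii.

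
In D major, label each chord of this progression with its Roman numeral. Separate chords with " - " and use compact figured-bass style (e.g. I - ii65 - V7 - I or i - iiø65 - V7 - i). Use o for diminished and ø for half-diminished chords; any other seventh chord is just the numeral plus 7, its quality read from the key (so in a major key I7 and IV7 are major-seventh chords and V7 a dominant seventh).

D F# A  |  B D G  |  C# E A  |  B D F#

I - IV6 - V6 - vi

D-F#-A has root D, degree 1 in D major, so I.
B-D-G has root G, degree 4 in D major, so IV6.
C#-E-A has root A, degree 5 in D major, so V6.
B-D-F#: minor triad on B = scale degree 6 → vi.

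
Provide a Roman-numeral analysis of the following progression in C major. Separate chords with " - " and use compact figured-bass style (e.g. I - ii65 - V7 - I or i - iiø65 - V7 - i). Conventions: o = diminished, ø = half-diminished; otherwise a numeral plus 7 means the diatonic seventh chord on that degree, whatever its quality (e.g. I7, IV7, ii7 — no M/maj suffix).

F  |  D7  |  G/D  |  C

F: root F is the subdominant; major triad there is IV.
D7 is the secondary dominant of V (dominant seventh chord on D): V7/V.
G/D: major triad on G = scale degree 5 → V64.
C: major triad on C = scale degree 1 → I.

IV - V7/V - V64 - I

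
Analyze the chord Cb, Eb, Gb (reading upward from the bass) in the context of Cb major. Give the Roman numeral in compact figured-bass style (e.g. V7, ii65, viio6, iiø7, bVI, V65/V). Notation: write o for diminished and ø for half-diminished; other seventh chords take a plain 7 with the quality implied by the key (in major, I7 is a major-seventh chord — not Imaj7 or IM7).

I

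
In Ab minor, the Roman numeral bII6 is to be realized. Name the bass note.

bII in Ab minor has root Bbb; the chord is Bbb-Db-Fb.
The figure 6 means first inversion — the third is in the bass.

Db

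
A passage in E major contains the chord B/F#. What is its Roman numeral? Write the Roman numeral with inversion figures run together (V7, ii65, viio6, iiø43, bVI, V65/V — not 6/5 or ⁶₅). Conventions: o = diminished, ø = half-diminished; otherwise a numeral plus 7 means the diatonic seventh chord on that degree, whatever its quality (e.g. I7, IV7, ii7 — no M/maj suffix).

Stacked in thirds the chord is B-D#-F#: a major triad on B.
B is scale degree 5 in E major, and a major triad on that degree is written V.
With F# in the bass the chord is in second inversion, so the figured bass is 64.

V64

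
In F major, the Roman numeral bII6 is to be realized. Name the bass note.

bII in F major has root Gb; the chord is Gb-Bb-Db.
The figure 6 means first inversion — the third is in the bass.

Bb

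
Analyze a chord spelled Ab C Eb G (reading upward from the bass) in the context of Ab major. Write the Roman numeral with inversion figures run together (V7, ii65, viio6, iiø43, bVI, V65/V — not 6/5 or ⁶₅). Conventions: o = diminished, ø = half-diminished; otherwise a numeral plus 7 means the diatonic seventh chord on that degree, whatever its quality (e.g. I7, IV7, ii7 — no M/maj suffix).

Stacked in thirds the chord is Ab-C-Eb-G: a major seventh chord on Ab.
Ab is scale degree 1 in Ab major, and a major seventh chord on that degree is written I7.

I7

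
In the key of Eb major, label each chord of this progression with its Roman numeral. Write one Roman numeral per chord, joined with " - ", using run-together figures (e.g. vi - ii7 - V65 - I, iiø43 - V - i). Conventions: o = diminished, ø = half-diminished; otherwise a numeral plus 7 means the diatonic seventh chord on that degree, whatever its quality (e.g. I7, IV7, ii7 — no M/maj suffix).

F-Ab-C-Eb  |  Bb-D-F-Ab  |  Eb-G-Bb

F-Ab-C-Eb: minor seventh chord on F = scale degree 2 → ii7.
Bb-D-F-Ab has root Bb, degree 5 in Eb major, so V7.
Eb-G-Bb: major triad on Eb = scale degree 1 → I.

ii7 - V7 - I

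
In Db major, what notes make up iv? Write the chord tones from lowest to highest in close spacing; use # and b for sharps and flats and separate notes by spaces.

Scale degree 4 in Db major is Gb; here the chord built on it is altered to a minor triad. iv is the minor subdominant, borrowed from the parallel minor.
So the chord is Gb-Bbb-Db, a minor triad.

Gb Bbb Db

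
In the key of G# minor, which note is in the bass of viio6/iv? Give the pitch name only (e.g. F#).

D#

The applied chord viio6/iv is rooted on B#: B#-D#-F#.
The figure 6 means first inversion — the third is in the bass.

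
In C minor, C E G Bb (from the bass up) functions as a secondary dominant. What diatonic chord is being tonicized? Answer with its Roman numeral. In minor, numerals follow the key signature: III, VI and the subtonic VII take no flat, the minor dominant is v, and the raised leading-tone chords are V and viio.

iv

The chord is a dominant seventh chord on C.
A dominant resolves down a perfect fifth: C → F. In C minor, F is scale degree 4, i.e. iv.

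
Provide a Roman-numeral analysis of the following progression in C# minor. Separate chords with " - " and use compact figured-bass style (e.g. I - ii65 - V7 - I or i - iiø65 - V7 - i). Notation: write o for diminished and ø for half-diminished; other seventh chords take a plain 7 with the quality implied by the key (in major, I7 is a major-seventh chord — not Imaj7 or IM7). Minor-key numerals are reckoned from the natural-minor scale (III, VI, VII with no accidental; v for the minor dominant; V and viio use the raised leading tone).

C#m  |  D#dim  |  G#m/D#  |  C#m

C#m: root C# is the tonic; minor triad there is i.
D#dim: diminished triad on D# = scale degree 2 → iio.
G#m/D#: minor triad on G# = scale degree 5 → v64.
C#m: root C# is the tonic; minor triad there is i.

i - iio - v64 - i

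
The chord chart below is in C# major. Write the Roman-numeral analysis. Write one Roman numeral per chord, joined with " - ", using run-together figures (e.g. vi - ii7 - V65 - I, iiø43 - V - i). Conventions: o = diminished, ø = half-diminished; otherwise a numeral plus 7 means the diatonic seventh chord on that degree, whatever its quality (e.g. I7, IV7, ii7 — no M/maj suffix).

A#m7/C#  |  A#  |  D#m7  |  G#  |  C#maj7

vi65 - V/ii - ii7 - V - I7

A#m7/C#: minor seventh chord on A# = scale degree 6 → vi65.
A#: a major triad on A#, the applied dominant of ii → V/ii.
D#m7: minor seventh chord on D# = scale degree 2 → ii7.
G# has root G#, degree 5 in C# major, so V.
C#maj7: major seventh chord on C# = scale degree 1 → I7.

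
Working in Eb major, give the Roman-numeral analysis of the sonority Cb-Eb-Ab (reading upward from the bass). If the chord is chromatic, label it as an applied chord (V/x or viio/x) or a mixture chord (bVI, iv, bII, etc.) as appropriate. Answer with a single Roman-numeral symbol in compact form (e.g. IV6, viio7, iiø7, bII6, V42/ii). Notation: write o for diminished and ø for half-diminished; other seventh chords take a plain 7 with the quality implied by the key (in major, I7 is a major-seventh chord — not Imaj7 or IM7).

The pitches Ab-Cb-Eb form a minor triad rooted on Ab.
Ab is the fourth degree of Eb major. This is the minor subdominant, borrowed from the parallel minor.
With Cb in the bass the chord is in first inversion, so the figured bass is 6.

iv6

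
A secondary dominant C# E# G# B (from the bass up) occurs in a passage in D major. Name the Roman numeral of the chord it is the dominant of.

iii

The chord is a dominant seventh chord on C#.
A dominant resolves down a perfect fifth: C# → F#. In D major, F# is scale degree 3, i.e. iii.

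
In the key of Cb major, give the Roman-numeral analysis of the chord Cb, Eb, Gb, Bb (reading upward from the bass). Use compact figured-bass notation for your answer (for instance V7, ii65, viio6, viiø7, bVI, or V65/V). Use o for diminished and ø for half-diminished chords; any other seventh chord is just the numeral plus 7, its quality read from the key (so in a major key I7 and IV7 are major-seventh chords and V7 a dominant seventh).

I7

The pitches Cb-Eb-Gb-Bb form a major seventh chord rooted on Cb.
Cb is scale degree 1 in Cb major, and a major seventh chord on that degree is written I7.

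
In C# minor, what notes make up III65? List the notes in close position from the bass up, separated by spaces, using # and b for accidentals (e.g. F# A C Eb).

G# B D# E

The numeral's case and figure indicate a major seventh chord. In C# minor its root, the mediant, is E.
Stacking thirds from E gives E-G#-B-D#.
The figured bass 65 indicates first inversion, placing the third (G#) in the bass: G#-B-D#-E.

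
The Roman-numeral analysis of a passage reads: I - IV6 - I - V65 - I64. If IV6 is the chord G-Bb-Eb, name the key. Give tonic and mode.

IV6 is given as G-Bb-Eb — a major triad with root Eb.
Counting down 3 scale steps from Eb places the tonic on Bb; a major triad on degree 4 is diatonic only in major.

Bb major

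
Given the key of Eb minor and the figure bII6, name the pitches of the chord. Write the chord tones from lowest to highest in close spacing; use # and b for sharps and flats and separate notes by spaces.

Ab Cb Fb

bII6 is the Neapolitan sixth — a major triad on the lowered second degree, here in its customary first inversion. In Eb minor that root is Fb.
So the chord is Fb-Ab-Cb.
With the 6 figure the chord is in first inversion; from the bass Ab upward in close position it reads Ab-Cb-Fb.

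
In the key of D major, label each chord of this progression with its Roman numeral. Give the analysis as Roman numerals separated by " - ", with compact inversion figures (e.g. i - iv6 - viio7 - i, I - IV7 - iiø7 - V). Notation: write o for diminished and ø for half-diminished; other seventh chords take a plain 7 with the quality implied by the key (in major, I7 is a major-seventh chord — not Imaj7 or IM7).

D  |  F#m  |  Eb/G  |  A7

I - iii - bII6 - V7

D: major triad on D = scale degree 1 → I.
F#m: root F# is the mediant; minor triad there is iii.
Eb/G: Eb with this quality isn't in the key; a major triad on b2 is the Neapolitan sixth, bII6 (third, G, in the bass — hence the 6).
A7: root A is the dominant; dominant seventh chord there is V7.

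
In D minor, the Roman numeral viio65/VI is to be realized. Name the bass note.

C

The applied chord viio65/VI is rooted on A: A-C-Eb-Gb.
The figure 65 means first inversion — the third is in the bass.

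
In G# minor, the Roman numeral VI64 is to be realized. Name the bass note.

B

VI in G# minor has root E; the chord is E-G#-B.
The figure 64 means second inversion — the fifth is in the bass.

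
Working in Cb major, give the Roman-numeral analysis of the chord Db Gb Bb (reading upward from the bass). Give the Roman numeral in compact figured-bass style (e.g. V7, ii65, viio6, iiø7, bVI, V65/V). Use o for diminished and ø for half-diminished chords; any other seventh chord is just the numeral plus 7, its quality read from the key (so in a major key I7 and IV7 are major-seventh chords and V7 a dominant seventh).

Stacked in thirds the chord is Gb-Bb-Db: a major triad on Gb.
Gb is scale degree 5 in Cb major, and a major triad on that degree is written V.
With Db in the bass the chord is in second inversion, so the figured bass is 64.

V64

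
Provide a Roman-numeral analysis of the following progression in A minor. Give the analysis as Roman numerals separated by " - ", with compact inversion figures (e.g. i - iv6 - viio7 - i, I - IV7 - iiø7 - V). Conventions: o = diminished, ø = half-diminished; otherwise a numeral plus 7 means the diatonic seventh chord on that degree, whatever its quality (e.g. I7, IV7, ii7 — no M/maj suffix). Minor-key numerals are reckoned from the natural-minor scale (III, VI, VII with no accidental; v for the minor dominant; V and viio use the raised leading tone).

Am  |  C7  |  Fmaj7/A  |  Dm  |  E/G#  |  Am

Am: root A is the tonic; minor triad there is i.
C7: a dominant seventh chord on C, the applied dominant of VI → V7/VI.
Fmaj7/A has root F, degree 6 in A minor, so VI65.
Dm: minor triad on D = scale degree 4 → iv.
E/G#: root E is the dominant; major triad there is V6.
Am has root A, degree 1 in A minor, so i.

i - V7/VI - VI65 - iv - V6 - i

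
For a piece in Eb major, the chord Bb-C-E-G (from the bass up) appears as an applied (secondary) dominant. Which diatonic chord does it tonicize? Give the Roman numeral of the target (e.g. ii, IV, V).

The chord is a dominant seventh chord on C.
A dominant resolves down a perfect fifth: C → F. In Eb major, F is scale degree 2, i.e. ii.

ii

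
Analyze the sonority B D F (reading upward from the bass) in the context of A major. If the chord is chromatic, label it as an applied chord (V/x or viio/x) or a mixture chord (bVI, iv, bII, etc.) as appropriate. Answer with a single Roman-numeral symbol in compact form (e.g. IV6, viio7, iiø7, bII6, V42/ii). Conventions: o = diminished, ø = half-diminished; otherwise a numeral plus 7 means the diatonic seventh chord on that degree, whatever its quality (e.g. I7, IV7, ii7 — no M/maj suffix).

iio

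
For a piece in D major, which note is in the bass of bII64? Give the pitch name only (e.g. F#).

Bb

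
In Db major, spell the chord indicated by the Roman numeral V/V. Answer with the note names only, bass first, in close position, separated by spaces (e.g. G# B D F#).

Eb G Bb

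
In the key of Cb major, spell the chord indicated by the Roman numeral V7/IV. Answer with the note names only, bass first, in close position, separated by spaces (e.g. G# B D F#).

Cb Eb Gb Bbb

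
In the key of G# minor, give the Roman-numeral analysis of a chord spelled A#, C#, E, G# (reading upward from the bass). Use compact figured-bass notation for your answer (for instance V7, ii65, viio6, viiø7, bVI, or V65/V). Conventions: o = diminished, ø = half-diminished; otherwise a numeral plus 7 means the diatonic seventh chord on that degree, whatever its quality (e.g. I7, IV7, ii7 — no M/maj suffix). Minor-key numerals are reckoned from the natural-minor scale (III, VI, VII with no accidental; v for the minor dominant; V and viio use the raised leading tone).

iiø7

Stacked in thirds the chord is A#-C#-E-G#: a half-diminished seventh chord on A#.
In G# minor, A# is the supertonic; the diatonic half-diminished seventh chord there is iiø7.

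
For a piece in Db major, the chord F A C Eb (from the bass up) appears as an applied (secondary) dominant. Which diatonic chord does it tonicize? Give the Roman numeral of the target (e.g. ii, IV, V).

The chord is a dominant seventh chord on F.
A dominant resolves down a perfect fifth: F → Bb. In Db major, Bb is scale degree 6, i.e. vi.

vi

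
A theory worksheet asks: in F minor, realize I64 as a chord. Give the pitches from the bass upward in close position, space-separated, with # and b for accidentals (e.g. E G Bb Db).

Scale degree 1 in F minor is F; here the chord built on it is altered to a major triad. I64 is the major tonic (Picardy third), borrowed from the parallel major.
So the chord is F-A-C, a major triad.
With the 64 figure the chord is in second inversion; from the bass C upward in close position it reads C-F-A.

C F A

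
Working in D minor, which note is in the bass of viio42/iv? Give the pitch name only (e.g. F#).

Eb

The applied chord viio42/iv is rooted on F#: F#-A-C-Eb.
The figure 42 means third inversion — the seventh is in the bass.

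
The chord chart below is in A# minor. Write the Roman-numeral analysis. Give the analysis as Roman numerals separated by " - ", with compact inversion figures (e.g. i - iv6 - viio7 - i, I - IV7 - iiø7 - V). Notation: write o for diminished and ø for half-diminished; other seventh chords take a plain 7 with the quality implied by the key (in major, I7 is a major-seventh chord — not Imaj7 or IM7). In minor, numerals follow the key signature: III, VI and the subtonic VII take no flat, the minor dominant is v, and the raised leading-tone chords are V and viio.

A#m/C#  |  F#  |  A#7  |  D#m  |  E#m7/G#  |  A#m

i6 - VI - V7/iv - iv - v65 - i

A#m/C#: root A# is the tonic; minor triad there is i6.
F#: root F# is the submediant; major triad there is VI.
A#7: chromatic; A# is V of iv, so V7/iv.
D#m: minor triad on D# = scale degree 4 → iv.
E#m7/G#: minor seventh chord on E# = scale degree 5 → v65.
A#m has root A#, degree 1 in A# minor, so i.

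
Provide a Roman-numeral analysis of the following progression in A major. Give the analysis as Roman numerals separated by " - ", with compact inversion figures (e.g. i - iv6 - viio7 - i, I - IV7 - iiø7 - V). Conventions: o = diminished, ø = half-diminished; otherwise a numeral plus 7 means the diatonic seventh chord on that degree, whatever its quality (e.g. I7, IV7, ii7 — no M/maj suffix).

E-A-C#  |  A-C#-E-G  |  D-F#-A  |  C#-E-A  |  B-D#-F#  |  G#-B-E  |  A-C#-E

I64 - V7/IV - IV - I6 - V/V - V6 - I

E-A-C# has root A, degree 1 in A major, so I64.
A-C#-E-G: chromatic; A is V of IV, so V7/IV.
D-F#-A: root D is the subdominant; major triad there is IV.
C#-E-A has root A, degree 1 in A major, so I6.
B-D#-F#: a major triad on B, the applied dominant of V → V/V.
G#-B-E has root E, degree 5 in A major, so V6.
A-C#-E has root A, degree 1 in A major, so I.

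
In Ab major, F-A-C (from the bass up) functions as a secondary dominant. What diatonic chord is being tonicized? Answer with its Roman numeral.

ii

The chord is a major triad on F.
A dominant resolves down a perfect fifth: F → Bb. In Ab major, Bb is scale degree 2, i.e. ii.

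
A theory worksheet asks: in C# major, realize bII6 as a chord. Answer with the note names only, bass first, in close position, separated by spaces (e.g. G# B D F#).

F# A D

bII6 is the Neapolitan sixth — a major triad on the lowered second degree, here in its customary first inversion. In C# major that root is D.
So the chord is D-F#-A.
The figured bass 6 indicates first inversion, placing the third (F#) in the bass: F#-A-D.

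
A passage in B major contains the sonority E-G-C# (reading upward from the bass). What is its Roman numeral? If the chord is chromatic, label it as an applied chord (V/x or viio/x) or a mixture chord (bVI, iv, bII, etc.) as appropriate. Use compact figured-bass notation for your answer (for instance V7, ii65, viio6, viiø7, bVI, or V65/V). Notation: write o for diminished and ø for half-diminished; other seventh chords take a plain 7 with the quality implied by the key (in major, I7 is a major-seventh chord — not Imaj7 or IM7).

Stacked in thirds the chord is C#-E-G: a diminished triad on C#.
C# is the second degree of B major. This is the diminished supertonic triad, borrowed from the parallel minor.
With E in the bass the chord is in first inversion, so the figured bass is 6.

iio6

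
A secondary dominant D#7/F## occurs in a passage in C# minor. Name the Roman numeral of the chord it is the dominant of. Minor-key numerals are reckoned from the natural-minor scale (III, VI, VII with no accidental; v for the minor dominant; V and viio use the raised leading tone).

V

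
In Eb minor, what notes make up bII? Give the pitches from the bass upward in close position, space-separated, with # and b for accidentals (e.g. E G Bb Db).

Scale degree 2 in Eb minor is F; lowering it a half step gives Fb. bII is the Neapolitan chord — a major triad on the lowered second degree.
So the chord is Fb-Ab-Cb.

Fb Ab Cb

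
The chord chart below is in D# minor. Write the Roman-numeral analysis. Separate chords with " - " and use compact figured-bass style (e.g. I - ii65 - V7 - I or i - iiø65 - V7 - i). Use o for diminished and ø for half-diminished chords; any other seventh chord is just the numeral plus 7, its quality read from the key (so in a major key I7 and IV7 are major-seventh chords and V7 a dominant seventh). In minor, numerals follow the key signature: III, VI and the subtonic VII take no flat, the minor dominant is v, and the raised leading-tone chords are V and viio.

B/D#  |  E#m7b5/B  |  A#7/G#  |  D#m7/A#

VI6 - iiø43 - V42 - i43

B/D# has root B, degree 6 in D# minor, so VI6.
E#m7b5/B has root E#, degree 2 in D# minor, so iiø43.
A#7/G# has root A#, degree 5 in D# minor, so V42.
D#m7/A# has root D#, degree 1 in D# minor, so i43.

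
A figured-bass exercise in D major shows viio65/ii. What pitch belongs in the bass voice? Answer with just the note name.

F#

The applied chord viio65/ii is rooted on D#: D#-F#-A-C.
The figure 65 means first inversion — the third is in the bass.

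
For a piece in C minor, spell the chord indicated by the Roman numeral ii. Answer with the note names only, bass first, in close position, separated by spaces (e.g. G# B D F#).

D F A

Scale degree 2 in C minor is D; here the chord built on it is altered to a minor triad. ii is the minor supertonic, borrowed from the parallel major (the Dorian ii).
So the chord is D-F-A, a minor triad.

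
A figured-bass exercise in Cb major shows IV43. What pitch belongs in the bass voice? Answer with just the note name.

Cb

IV in Cb major has root Fb; the chord is Fb-Ab-Cb-Eb.
The figure 43 means second inversion — the fifth is in the bass.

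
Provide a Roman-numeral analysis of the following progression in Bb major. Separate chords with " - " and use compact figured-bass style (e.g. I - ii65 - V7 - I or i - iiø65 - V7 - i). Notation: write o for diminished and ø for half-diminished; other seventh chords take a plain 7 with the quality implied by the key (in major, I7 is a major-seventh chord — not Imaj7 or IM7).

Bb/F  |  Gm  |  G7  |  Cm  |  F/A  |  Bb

I64 - vi - V7/ii - ii - V6 - I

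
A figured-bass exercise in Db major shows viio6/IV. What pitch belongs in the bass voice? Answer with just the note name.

Ab

The applied chord viio6/IV is rooted on F: F-Ab-Cb.
The figure 6 means first inversion — the third is in the bass.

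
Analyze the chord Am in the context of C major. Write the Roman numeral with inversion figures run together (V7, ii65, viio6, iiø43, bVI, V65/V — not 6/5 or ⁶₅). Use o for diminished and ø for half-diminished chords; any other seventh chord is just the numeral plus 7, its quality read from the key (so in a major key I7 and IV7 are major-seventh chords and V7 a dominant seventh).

Stacked in thirds the chord is A-C-E: a minor triad on A.
In C major, A is the submediant; the diatonic minor triad there is vi.

vi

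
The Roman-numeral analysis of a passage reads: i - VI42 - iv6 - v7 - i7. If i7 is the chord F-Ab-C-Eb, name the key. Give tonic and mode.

i7 is given as F-Ab-C-Eb — a minor seventh chord with root F.
If F is scale degree 1 and the mode makes that degree carry a minor seventh chord, the tonic is F and the mode is minor.

F minor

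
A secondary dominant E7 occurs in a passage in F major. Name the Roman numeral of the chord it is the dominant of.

iii

The chord is a dominant seventh chord on E.
A dominant resolves down a perfect fifth: E → A. In F major, A is scale degree 3, i.e. iii.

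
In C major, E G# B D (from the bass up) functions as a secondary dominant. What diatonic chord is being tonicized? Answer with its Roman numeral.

vi

The chord is a dominant seventh chord on E.
A dominant resolves down a perfect fifth: E → A. In C major, A is scale degree 6, i.e. vi.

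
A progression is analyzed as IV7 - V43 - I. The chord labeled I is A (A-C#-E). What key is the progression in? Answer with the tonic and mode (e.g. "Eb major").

The anchor chord is a major triad on A, labeled I.
If A is scale degree 1 and the mode makes that degree carry a major triad, the tonic is A and the mode is major.

A major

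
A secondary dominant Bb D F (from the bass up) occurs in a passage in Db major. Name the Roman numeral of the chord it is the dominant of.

ii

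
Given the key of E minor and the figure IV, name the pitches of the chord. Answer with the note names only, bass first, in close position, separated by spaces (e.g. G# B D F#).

A C# E

IV is the major subdominant, borrowed from the parallel major. In E minor that root is A.
So the chord is A-C#-E, a major triad.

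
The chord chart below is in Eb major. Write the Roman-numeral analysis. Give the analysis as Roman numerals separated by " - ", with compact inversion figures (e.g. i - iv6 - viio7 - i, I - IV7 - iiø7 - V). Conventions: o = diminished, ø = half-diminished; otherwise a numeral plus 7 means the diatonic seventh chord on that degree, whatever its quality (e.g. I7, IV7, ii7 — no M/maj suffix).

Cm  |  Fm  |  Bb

vi - ii - V

Cm: root C is the submediant; minor triad there is vi.
Fm: root F is the supertonic; minor triad there is ii.
Bb: major triad on Bb = scale degree 5 → V.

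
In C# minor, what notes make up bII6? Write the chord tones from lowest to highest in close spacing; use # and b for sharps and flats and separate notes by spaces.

F# A D

Scale degree 2 in C# minor is D#; lowering it a half step gives D. bII6 is the Neapolitan sixth — a major triad on the lowered second degree, here in its customary first inversion.
So the chord is D-F#-A, a major triad.
With the 6 figure the chord is in first inversion; from the bass F# upward in close position it reads F#-A-D.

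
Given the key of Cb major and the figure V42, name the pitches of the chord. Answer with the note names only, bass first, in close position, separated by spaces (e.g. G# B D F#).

In Cb major, the dominant is Gb, and the diatonic chord built there is a dominant seventh chord.
That chord is spelled Gb-Bb-Db-Fb.
With the 42 figure the chord is in third inversion; from the bass Fb upward in close position it reads Fb-Gb-Bb-Db.

Fb Gb Bb Db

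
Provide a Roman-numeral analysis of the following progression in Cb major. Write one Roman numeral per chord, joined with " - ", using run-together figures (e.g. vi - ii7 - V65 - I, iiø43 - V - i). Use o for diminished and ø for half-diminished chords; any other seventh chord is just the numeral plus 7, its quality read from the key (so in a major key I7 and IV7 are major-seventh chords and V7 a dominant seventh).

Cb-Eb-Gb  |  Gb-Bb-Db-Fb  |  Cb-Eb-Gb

Cb-Eb-Gb: major triad on Cb = scale degree 1 → I.
Gb-Bb-Db-Fb: root Gb is the dominant; dominant seventh chord there is V7.
Cb-Eb-Gb: root Cb is the tonic; major triad there is I.

I - V7 - I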